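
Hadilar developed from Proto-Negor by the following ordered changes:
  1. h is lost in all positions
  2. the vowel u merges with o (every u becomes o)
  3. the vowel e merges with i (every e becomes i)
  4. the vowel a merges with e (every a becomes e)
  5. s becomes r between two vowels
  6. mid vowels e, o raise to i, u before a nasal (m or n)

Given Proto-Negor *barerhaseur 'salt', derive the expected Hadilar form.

berirerior

Hadilar: *barerhaseur > bareraseur > bareraseor > barirasior > beriresior > berirerior  (by h-loss, vowel merger, vowel merger, vowel merger, rhotacism)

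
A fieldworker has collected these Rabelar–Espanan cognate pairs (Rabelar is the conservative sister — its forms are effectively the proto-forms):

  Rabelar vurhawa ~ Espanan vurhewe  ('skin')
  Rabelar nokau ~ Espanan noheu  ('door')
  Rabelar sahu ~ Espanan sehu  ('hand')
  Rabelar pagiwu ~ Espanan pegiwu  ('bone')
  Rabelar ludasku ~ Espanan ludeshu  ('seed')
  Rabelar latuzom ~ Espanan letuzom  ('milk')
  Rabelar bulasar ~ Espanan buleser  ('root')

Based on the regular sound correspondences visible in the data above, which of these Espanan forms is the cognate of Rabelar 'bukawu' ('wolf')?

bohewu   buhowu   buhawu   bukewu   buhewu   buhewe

nokau ~ noheu — Rabelar k corresponds to Espanan h between vowels (before a back vowel).
vurhawa ~ vurhewe, sahu ~ sehu — Rabelar a corresponds to Espanan e after a consonant, before a consonant other than r, m, n, p, b, f, v.
Applying these to Rabelar 'bukawu':
  bukawu → buhawu   (k→h between vowels (before a back vowel))
  buhawu → buhewu   (a→e after a consonant, before a consonant other than r, m, n, p, b, f, v)
So the Espanan cognate is 'buhewu'.

buhewu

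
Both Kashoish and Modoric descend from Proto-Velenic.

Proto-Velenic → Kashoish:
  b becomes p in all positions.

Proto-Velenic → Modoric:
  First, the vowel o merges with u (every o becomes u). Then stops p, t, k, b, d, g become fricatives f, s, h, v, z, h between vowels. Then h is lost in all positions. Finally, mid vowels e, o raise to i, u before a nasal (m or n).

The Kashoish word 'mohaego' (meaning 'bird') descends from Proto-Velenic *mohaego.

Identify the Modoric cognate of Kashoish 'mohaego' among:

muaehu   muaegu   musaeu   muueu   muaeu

muaeu

Modoric: *mohaego > muhaegu > muhaehu > muaeu  (by vowel merger, intervocalic lenition, h-loss)
Among the options, 'muaeu' alone shows every Modoric change applied in order.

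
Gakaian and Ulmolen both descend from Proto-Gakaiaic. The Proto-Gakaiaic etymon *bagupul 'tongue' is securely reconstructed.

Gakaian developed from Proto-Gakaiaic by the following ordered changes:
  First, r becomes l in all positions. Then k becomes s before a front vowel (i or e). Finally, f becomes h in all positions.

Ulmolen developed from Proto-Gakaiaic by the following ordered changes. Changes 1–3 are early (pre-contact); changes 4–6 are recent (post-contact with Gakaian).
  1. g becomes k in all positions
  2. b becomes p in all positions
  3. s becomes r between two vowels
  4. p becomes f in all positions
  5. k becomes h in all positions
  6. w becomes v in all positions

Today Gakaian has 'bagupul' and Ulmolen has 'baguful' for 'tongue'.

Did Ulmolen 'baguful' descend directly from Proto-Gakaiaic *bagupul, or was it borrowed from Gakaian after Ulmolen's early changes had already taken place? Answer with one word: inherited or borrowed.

If inherited, *bagupul would pass through all of Ulmolen's changes:
Ulmolen: *bagupul > bakupul > pakupul > fakuful > fahuful  (by unconditioned shift, unconditioned shift, unconditioned shift, unconditioned shift)
If borrowed from Gakaian 'bagupul' after the early changes, it would undergo only the recent ones:
  rule 4 (unconditioned shift): bagupul → baguful
  rule 5 (unconditioned shift): no change (baguful)
  rule 6 (unconditioned shift): no change (baguful)
  ⇒ as a loan: baguful
Ulmolen 'baguful' matches the loan outcome 'baguful', not the inherited 'fahuful' — it skipped the early Ulmolen changes, so it was borrowed from Gakaian.

borrowed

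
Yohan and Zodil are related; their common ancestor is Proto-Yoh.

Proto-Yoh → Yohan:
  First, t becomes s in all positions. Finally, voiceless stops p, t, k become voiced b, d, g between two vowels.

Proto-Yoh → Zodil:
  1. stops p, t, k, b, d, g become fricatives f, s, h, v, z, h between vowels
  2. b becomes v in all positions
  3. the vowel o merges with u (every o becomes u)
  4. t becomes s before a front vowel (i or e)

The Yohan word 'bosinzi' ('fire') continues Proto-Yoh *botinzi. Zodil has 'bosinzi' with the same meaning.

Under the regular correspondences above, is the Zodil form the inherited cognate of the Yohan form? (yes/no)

Derive the expected Zodil reflex of *botinzi:
Zodil: start from *botinzi.
  rule 1 (intervocalic lenition): botinzi → bosinzi
  rule 2 (unconditioned shift): bosinzi → vosinzi
  rule 3 (vowel merger): vosinzi → vusinzi
  rule 4: no change — vusinzi
  ⇒ Zodil vusinzi
The regular Zodil reflex would be 'vusinzi', but the attested form is 'bosinzi'. The correspondence is irregular, so they are not cognates (the Zodil form has a different source).

no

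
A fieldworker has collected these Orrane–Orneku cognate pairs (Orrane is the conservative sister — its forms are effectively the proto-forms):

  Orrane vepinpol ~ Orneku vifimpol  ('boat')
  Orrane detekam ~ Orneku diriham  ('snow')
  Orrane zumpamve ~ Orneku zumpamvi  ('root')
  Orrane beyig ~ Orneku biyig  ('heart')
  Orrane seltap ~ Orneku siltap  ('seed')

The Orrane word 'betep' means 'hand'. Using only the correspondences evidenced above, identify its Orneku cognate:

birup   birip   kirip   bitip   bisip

birip

detekam ~ diriham, beyig ~ biyig — Orrane e corresponds to Orneku i after a consonant, before a consonant other than r, m, n, p, b, f, v.
detekam ~ diriham — Orrane t corresponds to Orneku r between vowels (before a front vowel).
vepinpol ~ vifimpol — Orrane e corresponds to Orneku i after a consonant, before a labial obstruent.
Applying these to Orrane 'betep':
  betep → bitep   (e→i after a consonant, before a consonant other than r, m, n, p, b, f, v)
  bitep → birep   (t→r between vowels (before a front vowel))
  birep → birip   (e→i after a consonant, before a labial obstruent)
So the Orneku cognate is 'birip'.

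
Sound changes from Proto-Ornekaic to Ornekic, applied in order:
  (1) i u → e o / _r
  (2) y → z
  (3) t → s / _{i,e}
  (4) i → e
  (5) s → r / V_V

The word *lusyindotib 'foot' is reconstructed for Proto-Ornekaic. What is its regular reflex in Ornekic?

Ornekic: *lusyindotib
  lusyindotib (rule 1 does not apply)
  lusyindotib → luszindotib   [unconditioned shift]
  luszindotib → luszindosib   [palatalisation]
  luszindosib → luszendoseb   [vowel merger]
  luszendoseb → luszendoreb   [rhotacism]
  giving Ornekic luszendoreb.

luszendoreb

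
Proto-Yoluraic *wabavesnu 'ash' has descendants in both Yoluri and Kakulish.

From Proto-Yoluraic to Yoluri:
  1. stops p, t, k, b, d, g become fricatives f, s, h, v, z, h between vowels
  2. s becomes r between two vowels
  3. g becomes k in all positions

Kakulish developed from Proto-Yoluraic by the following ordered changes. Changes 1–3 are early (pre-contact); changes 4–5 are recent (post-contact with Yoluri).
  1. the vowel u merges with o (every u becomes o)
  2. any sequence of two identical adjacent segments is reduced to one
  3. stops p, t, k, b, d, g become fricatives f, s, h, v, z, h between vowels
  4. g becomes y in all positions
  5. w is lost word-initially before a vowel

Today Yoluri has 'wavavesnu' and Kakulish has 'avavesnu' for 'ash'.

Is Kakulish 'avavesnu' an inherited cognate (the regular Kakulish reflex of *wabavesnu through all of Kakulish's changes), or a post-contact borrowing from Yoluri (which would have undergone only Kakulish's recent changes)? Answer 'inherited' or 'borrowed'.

borrowed

If inherited, *wabavesnu would pass through all of Kakulish's changes:
Kakulish: *wabavesnu > wabavesno > wavavesno > avavesno  (by vowel merger, intervocalic lenition, glide loss)
If borrowed from Yoluri 'wavavesnu' after the early changes, it would undergo only the recent ones:
  rule 4 (unconditioned shift): no change (wavavesnu)
  rule 5 (glide loss): wavavesnu → avavesnu
  ⇒ as a loan: avavesnu
Kakulish 'avavesnu' matches the loan outcome 'avavesnu', not the inherited 'avavesno' — it skipped the early Kakulish changes, so it was borrowed from Yoluri.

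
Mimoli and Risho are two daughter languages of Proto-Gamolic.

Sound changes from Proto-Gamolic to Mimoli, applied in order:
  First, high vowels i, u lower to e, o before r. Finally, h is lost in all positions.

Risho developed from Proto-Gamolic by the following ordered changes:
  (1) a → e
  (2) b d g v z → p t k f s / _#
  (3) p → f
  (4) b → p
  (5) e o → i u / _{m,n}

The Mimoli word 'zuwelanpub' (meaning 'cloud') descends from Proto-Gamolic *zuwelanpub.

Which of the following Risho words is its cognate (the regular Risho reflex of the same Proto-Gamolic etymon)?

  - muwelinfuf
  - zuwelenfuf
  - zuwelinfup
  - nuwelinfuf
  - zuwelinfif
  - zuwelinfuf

zuwelinfuf

Risho: *zuwelanpub > zuwelenpub > zuwelenpup > zuwelenfuf > zuwelinfuf  (by vowel merger, final devoicing, unconditioned shift, pre-nasal raising)
The other candidates each miss or misapply at least one Risho change.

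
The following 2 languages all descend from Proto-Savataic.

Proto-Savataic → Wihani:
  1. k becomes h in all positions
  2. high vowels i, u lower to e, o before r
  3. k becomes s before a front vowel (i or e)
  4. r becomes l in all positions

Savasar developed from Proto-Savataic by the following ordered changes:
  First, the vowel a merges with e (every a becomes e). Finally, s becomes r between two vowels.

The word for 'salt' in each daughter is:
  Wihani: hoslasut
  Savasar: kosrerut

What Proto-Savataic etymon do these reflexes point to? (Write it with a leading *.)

*kosrasut

Position 4: Wihani has l, Savasar has r. Taking the neighbouring segments as reconstructed: Wihani l could go back to *l or *r; Savasar r can only go back to *r — the one source consistent with every daughter is *r.
Position 6: Wihani has s, Savasar has r. Wihani preserves s here (none of its changes turn any other segment into s), so the proto-segment is *s.
Continuing position by position gives *kosrasut; check it forward:
Wihani: start from *kosrasut.
  rule 1 (unconditioned shift): kosrasut → hosrasut
  rule 2: no change — hosrasut
  rule 3: no change — hosrasut
  rule 4 (unconditioned shift): hosrasut → hoslasut
  ⇒ Wihani hoslasut
Savasar: *kosrasut
  kosrasut → kosresut   [vowel merger]
  kosresut → kosrerut   [rhotacism]
  giving Savasar kosrerut.
Only *kosrasut yields all of Wihani hoslasut, Savasar kosrerut.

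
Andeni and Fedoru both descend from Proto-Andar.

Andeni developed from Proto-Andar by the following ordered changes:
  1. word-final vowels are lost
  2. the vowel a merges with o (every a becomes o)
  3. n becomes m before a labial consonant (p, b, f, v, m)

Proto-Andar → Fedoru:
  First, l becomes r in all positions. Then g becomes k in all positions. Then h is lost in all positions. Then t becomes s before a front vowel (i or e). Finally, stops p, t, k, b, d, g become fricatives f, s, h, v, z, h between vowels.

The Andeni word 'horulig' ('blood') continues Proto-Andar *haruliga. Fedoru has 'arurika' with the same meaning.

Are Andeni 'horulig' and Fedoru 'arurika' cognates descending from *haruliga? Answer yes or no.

Derive the expected Fedoru reflex of *haruliga:
Fedoru: *haruliga > haruriga > harurika > arurika > aruriha  (by unconditioned shift, unconditioned shift, h-loss, intervocalic lenition)
The regular Fedoru reflex would be 'aruriha', but the attested form is 'arurika'. The correspondence is irregular, so they are not cognates (the Fedoru form has a different source).

no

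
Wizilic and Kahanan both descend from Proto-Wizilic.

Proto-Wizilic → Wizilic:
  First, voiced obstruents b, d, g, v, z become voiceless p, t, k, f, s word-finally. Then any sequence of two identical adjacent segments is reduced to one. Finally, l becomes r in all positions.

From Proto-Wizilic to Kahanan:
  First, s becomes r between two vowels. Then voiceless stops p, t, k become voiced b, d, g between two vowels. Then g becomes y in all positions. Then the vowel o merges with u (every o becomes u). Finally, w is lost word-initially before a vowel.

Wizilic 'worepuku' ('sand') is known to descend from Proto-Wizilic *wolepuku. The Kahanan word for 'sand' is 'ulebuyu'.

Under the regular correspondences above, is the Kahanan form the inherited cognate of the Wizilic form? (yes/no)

yes

Derive the expected Kahanan reflex of *wolepuku:
Kahanan: *wolepuku > wolebugu > wolebuyu > wulebuyu > ulebuyu  (by intervocalic voicing, unconditioned shift, vowel merger, glide loss)
Kahanan 'ulebuyu' matches the regular reflex exactly, so the pair is cognate.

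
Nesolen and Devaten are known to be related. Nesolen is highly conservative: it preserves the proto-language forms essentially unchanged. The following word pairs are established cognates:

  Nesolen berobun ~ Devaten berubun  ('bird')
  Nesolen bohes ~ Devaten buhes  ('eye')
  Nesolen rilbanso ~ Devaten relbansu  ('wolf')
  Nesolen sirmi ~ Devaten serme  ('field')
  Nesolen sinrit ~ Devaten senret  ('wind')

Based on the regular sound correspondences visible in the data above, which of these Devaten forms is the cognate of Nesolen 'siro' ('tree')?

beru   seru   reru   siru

sirmi ~ serme — Nesolen i corresponds to Devaten e after a consonant, before r.
rilbanso ~ relbansu — Nesolen o corresponds to Devaten u word-finally.
Applying these to Nesolen 'siro':
  siro → sero   (i→e after a consonant, before r)
  sero → seru   (o→u word-finally)
So the Devaten cognate is 'seru'.

seru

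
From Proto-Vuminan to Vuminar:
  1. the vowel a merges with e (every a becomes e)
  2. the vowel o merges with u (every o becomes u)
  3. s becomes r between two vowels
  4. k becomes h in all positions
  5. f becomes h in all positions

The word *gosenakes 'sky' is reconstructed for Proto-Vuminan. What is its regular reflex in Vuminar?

gurenehes

Vuminar: start from *gosenakes.
  rule 1 (vowel merger): gosenakes → gosenekes
  rule 2 (vowel merger): gosenekes → gusenekes
  rule 3 (rhotacism): gusenekes → gurenekes
  rule 4 (unconditioned shift): gurenekes → gurenehes
  rule 5: no change — gurenehes
  ⇒ Vuminar gurenehes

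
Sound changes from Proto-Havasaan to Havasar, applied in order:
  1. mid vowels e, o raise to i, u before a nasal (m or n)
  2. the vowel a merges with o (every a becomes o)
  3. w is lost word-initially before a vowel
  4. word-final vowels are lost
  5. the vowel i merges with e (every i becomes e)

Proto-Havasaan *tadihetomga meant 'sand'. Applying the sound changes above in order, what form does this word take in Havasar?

todehetumg

Havasar: start from *tadihetomga.
  rule 1 (pre-nasal raising): tadihetomga → tadihetumga
  rule 2 (vowel merger): tadihetumga → todihetumgo
  rule 3: no change — todihetumgo
  rule 4 (apocope): todihetumgo → todihetumg
  rule 5 (vowel merger): todihetumg → todehetumg
  ⇒ Havasar todehetumg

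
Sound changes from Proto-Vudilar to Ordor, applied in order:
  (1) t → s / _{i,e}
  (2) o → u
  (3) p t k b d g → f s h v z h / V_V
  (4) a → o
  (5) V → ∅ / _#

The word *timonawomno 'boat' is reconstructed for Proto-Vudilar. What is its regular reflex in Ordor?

Ordor: *timonawomno
  timonawomno → simonawomno   [palatalisation]
  simonawomno → simunawumnu   [vowel merger]
  simunawumnu (rule 3 does not apply)
  simunawumnu → simunowumnu   [vowel merger]
  simunowumnu → simunowumn   [apocope]
  giving Ordor simunowumn.

simunowumn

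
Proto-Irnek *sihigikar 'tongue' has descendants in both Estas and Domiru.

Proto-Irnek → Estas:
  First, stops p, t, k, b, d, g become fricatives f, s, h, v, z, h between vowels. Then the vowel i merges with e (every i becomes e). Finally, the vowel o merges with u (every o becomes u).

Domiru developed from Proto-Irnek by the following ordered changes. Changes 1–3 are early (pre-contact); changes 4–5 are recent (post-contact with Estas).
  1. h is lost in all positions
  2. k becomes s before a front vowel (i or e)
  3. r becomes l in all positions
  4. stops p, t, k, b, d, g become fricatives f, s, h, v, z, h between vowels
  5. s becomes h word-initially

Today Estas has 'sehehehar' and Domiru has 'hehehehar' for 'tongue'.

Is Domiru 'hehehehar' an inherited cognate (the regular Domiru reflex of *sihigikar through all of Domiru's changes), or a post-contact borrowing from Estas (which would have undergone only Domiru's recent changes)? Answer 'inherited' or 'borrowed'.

If inherited, *sihigikar would pass through all of Domiru's changes:
Domiru: start from *sihigikar.
  rule 1 (h-loss): sihigikar → siigikar
  rule 2: no change — siigikar
  rule 3 (unconditioned shift): siigikar → siigikal
  rule 4 (intervocalic lenition): siigikal → siihihal
  rule 5 (debuccalisation): siihihal → hiihihal
  ⇒ Domiru hiihihal
If borrowed from Estas 'sehehehar' after the early changes, it would undergo only the recent ones:
  rule 4 (intervocalic lenition): no change (sehehehar)
  rule 5 (debuccalisation): sehehehar → hehehehar
  ⇒ as a loan: hehehehar
Domiru 'hehehehar' matches the loan outcome 'hehehehar', not the inherited 'hiihihal' — it skipped the early Domiru changes, so it was borrowed from Estas.

borrowed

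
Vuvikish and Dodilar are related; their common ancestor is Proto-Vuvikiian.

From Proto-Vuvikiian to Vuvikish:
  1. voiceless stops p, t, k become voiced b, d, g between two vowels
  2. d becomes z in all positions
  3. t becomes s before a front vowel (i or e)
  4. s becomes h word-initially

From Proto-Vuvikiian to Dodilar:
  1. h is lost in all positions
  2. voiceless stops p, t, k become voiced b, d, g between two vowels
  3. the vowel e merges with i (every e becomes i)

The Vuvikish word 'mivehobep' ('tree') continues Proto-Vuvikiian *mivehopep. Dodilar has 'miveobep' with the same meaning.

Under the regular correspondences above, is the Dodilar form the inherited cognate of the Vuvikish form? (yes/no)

Derive the expected Dodilar reflex of *mivehopep:
Dodilar: *mivehopep
  mivehopep → miveopep   [h-loss]
  miveopep → miveobep   [intervocalic voicing]
  miveobep → miviobip   [vowel merger]
  giving Dodilar miviobip.
The regular Dodilar reflex would be 'miviobip', but the attested form is 'miveobep'. The correspondence is irregular, so they are not cognates (the Dodilar form has a different source).

no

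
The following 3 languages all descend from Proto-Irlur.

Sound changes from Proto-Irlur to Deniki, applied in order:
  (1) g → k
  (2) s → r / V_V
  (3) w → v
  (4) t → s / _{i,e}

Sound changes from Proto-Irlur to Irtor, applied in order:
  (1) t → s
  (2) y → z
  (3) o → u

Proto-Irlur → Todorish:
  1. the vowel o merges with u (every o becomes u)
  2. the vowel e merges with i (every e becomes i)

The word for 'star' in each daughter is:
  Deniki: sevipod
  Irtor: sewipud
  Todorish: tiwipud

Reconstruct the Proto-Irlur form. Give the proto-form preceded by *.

Position 6: Deniki has o, Irtor has u, Todorish has u. Deniki preserves o here (none of its changes turn any other segment into o), so the proto-segment is *o.
Position 1: Deniki has s, Irtor has s, Todorish has t. Todorish preserves t here (none of its changes turn any other segment into t), so the proto-segment is *t.
Position 2: Deniki has e, Irtor has e, Todorish has i. Deniki preserves e here (none of its changes turn any other segment into e), so the proto-segment is *e.
This points to *tewipod. Verify forward in each daughter:
Deniki: *tewipod
  tewipod (rule 1 does not apply)
  tewipod (rule 2 does not apply)
  tewipod → tevipod   [unconditioned shift]
  tevipod → sevipod   [palatalisation]
  giving Deniki sevipod.
Irtor: *tewipod
  tewipod → sewipod   [unconditioned shift]
  sewipod (rule 2 does not apply)
  sewipod → sewipud   [vowel merger]
  giving Irtor sewipud.
Todorish: *tewipod > tewipud > tiwipud  (by vowel merger, vowel merger)
No other proto-form is consistent with every reflex, so the reconstruction is *tewipod.

*tewipod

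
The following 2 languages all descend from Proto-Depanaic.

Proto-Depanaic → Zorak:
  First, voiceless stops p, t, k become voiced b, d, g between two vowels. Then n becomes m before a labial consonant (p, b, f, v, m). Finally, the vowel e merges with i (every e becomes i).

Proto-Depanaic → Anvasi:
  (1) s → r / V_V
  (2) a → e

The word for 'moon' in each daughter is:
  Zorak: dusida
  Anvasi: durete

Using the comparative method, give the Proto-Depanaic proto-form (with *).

Position 5: Zorak has d, Anvasi has t. Anvasi preserves t here (none of its changes turn any other segment into t), so the proto-segment is *t.
Position 4: Zorak has i, Anvasi has e. Taking the neighbouring segments as reconstructed: Zorak i could go back to *e or *i; Anvasi e could go back to *a or *e — the one source consistent with every daughter is *e.
Position 6: Zorak has a, Anvasi has e. Zorak preserves a here (none of its changes turn any other segment into a), so the proto-segment is *a.
Continuing position by position gives *duseta; check it forward:
Zorak: start from *duseta.
  rule 1 (intervocalic voicing): duseta → duseda
  rule 2: no change — duseda
  rule 3 (vowel merger): duseda → dusida
  ⇒ Zorak dusida
Anvasi: *duseta > dureta > durete  (by rhotacism, vowel merger)
No other proto-form is consistent with every reflex, so the reconstruction is *duseta.

*duseta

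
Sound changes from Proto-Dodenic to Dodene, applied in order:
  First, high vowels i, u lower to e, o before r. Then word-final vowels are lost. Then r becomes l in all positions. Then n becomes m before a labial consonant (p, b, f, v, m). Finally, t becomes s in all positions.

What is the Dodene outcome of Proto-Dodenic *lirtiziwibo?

Dodene: start from *lirtiziwibo.
  rule 1 (pre-rhotic lowering): lirtiziwibo → lertiziwibo
  rule 2 (apocope): lertiziwibo → lertiziwib
  rule 3 (unconditioned shift): lertiziwib → leltiziwib
  rule 4: no change — leltiziwib
  rule 5 (unconditioned shift): leltiziwib → lelsiziwib
  ⇒ Dodene lelsiziwib

lelsiziwib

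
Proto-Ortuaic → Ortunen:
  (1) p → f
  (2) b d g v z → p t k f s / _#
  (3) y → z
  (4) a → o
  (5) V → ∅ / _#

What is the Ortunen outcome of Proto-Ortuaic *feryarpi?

ferzorf

Ortunen: *feryarpi
  feryarpi → feryarfi   [unconditioned shift]
  feryarfi (rule 2 does not apply)
  feryarfi → ferzarfi   [unconditioned shift]
  ferzarfi → ferzorfi   [vowel merger]
  ferzorfi → ferzorf   [apocope]
  giving Ortunen ferzorf.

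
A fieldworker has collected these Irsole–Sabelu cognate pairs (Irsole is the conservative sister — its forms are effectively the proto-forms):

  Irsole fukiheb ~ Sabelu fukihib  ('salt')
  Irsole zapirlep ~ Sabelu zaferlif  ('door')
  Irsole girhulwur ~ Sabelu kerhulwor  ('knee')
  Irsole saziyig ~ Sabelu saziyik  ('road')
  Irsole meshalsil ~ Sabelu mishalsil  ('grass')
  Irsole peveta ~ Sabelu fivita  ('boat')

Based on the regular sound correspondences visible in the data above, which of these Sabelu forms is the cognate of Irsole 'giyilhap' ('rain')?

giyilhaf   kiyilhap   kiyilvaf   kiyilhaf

kiyilhaf

girhulwur ~ kerhulwor — Irsole g corresponds to Sabelu k word-initially before a front vowel.
zapirlep ~ zaferlif — Irsole p corresponds to Sabelu f word-finally.
Applying these to Irsole 'giyilhap':
  giyilhap → kiyilhap   (g→k word-initially before a front vowel)
  kiyilhap → kiyilhaf   (p→f word-finally)
So the Sabelu cognate is 'kiyilhaf'.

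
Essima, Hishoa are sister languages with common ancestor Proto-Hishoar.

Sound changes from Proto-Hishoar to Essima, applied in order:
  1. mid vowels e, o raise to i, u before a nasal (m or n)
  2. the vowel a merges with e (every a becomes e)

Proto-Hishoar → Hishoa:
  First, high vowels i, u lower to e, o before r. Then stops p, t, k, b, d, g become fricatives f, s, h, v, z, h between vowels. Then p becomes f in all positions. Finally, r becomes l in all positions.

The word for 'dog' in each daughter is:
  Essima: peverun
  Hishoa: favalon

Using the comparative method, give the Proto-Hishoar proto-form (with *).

*pavaron

Position 4: Essima has e, Hishoa has a. Hishoa preserves a here (none of its changes turn any other segment into a), so the proto-segment is *a.
Position 2: Essima has e, Hishoa has a. Hishoa preserves a here (none of its changes turn any other segment into a), so the proto-segment is *a.
Position 6: Essima has u, Hishoa has o. Taking the neighbouring segments as reconstructed: Essima u could go back to *o or *u; Hishoa o can only go back to *o — the one source consistent with every daughter is *o.
This points to *pavaron. Verify forward in each daughter:
Essima: *pavaron
  pavaron → pavarun   [pre-nasal raising]
  pavarun → peverun   [vowel merger]
  giving Essima peverun.
Hishoa: *pavaron > favaron > favalon  (by unconditioned shift, unconditioned shift)
No other proto-form is consistent with every reflex, so the reconstruction is *pavaron.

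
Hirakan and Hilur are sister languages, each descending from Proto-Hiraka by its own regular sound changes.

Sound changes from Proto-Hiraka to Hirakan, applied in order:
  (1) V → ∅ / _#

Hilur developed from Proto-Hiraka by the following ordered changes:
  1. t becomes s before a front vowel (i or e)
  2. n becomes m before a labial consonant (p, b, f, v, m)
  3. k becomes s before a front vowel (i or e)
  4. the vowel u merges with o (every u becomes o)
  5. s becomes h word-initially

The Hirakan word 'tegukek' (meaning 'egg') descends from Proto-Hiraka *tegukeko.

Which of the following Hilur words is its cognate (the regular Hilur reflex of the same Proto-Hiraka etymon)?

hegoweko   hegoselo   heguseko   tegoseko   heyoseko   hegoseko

hegoseko

Hilur: *tegukeko > segukeko > seguseko > segoseko > hegoseko  (by palatalisation, palatalisation, vowel merger, debuccalisation)
The other candidates each miss or misapply at least one Hilur change.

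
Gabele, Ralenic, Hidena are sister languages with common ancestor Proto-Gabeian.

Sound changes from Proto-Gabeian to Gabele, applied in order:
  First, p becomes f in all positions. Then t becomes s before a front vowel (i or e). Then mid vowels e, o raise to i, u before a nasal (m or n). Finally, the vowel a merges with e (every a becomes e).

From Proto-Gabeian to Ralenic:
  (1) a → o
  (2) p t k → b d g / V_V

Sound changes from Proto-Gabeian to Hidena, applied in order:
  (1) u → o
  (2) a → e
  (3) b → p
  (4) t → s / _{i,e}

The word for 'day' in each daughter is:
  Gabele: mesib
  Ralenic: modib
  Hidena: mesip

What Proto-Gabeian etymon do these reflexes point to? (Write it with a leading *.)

*matib

Position 5: Gabele has b, Ralenic has b, Hidena has p. Gabele preserves b here (none of its changes turn any other segment into b), so the proto-segment is *b.
Position 3: Gabele has s, Ralenic has d, Hidena has s. Taking the neighbouring segments as reconstructed: Gabele s could go back to *t or *s; Ralenic d could go back to *t or *d; Hidena s could go back to *t or *s — the one source consistent with every daughter is *t.
Continuing position by position gives *matib; check it forward:
Gabele: start from *matib.
  rule 1: no change — matib
  rule 2 (palatalisation): matib → masib
  rule 3: no change — masib
  rule 4 (vowel merger): masib → mesib
  ⇒ Gabele mesib
Ralenic: *matib
  matib → motib   [vowel merger]
  motib → modib   [intervocalic voicing]
  giving Ralenic modib.
Hidena: start from *matib.
  rule 1: no change — matib
  rule 2 (vowel merger): matib → metib
  rule 3 (unconditioned shift): metib → metip
  rule 4 (palatalisation): metip → mesip
  ⇒ Hidena mesip
*matib is the unique common source.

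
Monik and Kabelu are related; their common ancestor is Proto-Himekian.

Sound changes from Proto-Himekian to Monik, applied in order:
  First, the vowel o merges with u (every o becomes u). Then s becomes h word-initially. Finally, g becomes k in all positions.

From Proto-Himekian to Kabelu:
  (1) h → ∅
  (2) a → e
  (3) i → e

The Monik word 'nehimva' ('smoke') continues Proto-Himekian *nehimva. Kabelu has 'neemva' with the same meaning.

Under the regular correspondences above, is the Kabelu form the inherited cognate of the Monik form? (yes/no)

Derive the expected Kabelu reflex of *nehimva:
Kabelu: start from *nehimva.
  rule 1 (h-loss): nehimva → neimva
  rule 2 (vowel merger): neimva → neimve
  rule 3 (vowel merger): neimve → neemve
  ⇒ Kabelu neemve
The regular Kabelu reflex would be 'neemve', but the attested form is 'neemva'. The correspondence is irregular, so they are not cognates (the Kabelu form has a different source).

no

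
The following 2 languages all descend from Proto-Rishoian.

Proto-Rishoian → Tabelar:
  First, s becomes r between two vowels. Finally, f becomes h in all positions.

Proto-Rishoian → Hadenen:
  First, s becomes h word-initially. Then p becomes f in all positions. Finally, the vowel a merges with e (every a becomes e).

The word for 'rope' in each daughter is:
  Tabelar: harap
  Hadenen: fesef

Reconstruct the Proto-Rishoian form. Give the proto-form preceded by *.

Position 5: Tabelar has p, Hadenen has f. Tabelar preserves p here (none of its changes turn any other segment into p), so the proto-segment is *p.
Position 4: Tabelar has a, Hadenen has e. Tabelar preserves a here (none of its changes turn any other segment into a), so the proto-segment is *a.
This points to *fasap. Verify forward in each daughter:
Tabelar: start from *fasap.
  rule 1 (rhotacism): fasap → farap
  rule 2 (unconditioned shift): farap → harap
  ⇒ Tabelar harap
Hadenen: start from *fasap.
  rule 1: no change — fasap
  rule 2 (unconditioned shift): fasap → fasaf
  rule 3 (vowel merger): fasaf → fesef
  ⇒ Hadenen fesef
No other proto-form is consistent with every reflex, so the reconstruction is *fasap.

*fasap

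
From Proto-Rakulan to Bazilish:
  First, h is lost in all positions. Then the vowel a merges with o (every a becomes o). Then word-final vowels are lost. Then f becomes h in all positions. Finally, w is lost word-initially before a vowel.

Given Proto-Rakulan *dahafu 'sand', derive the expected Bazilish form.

Bazilish: *dahafu
  dahafu → daafu   [h-loss]
  daafu → doofu   [vowel merger]
  doofu → doof   [apocope]
  doof → dooh   [unconditioned shift]
  dooh (rule 5 does not apply)
  giving Bazilish dooh.

dooh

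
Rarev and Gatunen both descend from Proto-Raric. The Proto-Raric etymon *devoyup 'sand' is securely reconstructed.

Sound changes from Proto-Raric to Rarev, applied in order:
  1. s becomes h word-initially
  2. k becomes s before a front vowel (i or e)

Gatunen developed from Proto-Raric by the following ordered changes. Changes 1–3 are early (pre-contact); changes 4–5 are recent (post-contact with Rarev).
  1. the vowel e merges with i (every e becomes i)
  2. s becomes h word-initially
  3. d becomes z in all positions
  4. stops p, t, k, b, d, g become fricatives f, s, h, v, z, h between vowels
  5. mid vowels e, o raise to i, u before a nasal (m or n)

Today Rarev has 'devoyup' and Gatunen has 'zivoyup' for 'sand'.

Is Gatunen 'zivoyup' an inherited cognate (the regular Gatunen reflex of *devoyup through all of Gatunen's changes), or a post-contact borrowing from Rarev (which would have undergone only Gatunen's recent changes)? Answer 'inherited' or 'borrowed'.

inherited

If inherited, *devoyup would pass through all of Gatunen's changes:
Gatunen: *devoyup
  devoyup → divoyup   [vowel merger]
  divoyup (rule 2 does not apply)
  divoyup → zivoyup   [unconditioned shift]
  zivoyup (rule 4 does not apply)
  zivoyup (rule 5 does not apply)
  giving Gatunen zivoyup.
If borrowed from Rarev 'devoyup' after the early changes, it would undergo only the recent ones:
  rule 4 (intervocalic lenition): no change (devoyup)
  rule 5 (pre-nasal raising): no change (devoyup)
  ⇒ as a loan: devoyup
Gatunen 'zivoyup' matches the inherited outcome exactly, so it is an inherited cognate, not a loan.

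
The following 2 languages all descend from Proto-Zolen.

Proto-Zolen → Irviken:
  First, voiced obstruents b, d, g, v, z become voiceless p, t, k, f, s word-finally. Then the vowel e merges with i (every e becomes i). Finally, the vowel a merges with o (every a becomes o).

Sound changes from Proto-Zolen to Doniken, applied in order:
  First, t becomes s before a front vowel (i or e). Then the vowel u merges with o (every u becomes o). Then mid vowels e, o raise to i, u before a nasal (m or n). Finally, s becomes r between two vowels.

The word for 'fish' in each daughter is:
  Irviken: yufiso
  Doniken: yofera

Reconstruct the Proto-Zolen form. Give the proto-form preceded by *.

Position 5: Irviken has s, Doniken has r. Taking the neighbouring segments as reconstructed: Irviken s can only go back to *s; Doniken r could go back to *s or *r — the one source consistent with every daughter is *s.
Position 4: Irviken has i, Doniken has e. Doniken preserves e here (none of its changes turn any other segment into e), so the proto-segment is *e.
Position 6: Irviken has o, Doniken has a. Doniken preserves a here (none of its changes turn any other segment into a), so the proto-segment is *a.
Verify the candidate proto-form against each daughter:
Irviken: *yufesa
  yufesa (rule 1 does not apply)
  yufesa → yufisa   [vowel merger]
  yufisa → yufiso   [vowel merger]
  giving Irviken yufiso.
Doniken: *yufesa > yofesa > yofera  (by vowel merger, rhotacism)
Only *yufesa yields all of Irviken yufiso, Doniken yofera.

*yufesa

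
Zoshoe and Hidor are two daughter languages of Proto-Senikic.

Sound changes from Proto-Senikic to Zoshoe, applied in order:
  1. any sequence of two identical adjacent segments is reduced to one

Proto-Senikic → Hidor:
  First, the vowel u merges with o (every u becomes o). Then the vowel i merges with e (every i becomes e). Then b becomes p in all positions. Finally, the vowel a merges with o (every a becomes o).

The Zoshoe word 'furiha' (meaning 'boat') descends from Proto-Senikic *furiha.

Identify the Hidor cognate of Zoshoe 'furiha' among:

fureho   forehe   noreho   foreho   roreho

foreho

Hidor: *furiha > foriha > foreha > foreho  (by vowel merger, vowel merger, vowel merger)
Only 'foreho' matches the regular Hidor development of *furiha.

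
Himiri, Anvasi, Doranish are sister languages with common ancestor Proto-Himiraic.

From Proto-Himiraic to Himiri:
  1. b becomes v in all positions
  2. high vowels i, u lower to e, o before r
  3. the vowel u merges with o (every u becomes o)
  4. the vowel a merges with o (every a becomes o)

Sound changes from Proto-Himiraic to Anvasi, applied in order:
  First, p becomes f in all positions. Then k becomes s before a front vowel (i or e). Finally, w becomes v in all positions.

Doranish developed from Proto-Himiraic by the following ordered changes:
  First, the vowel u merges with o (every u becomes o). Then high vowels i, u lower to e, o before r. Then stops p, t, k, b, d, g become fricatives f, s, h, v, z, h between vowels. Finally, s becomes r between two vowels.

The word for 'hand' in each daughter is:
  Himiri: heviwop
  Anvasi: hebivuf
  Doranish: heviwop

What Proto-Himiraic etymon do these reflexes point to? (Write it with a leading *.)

Position 6: Himiri has o, Anvasi has u, Doranish has o. Anvasi preserves u here (none of its changes turn any other segment into u), so the proto-segment is *u.
Position 7: Himiri has p, Anvasi has f, Doranish has p. Himiri preserves p here (none of its changes turn any other segment into p), so the proto-segment is *p.
Continuing position by position gives *hebiwup; check it forward:
Himiri: *hebiwup > heviwup > heviwop  (by unconditioned shift, vowel merger)
Anvasi: start from *hebiwup.
  rule 1 (unconditioned shift): hebiwup → hebiwuf
  rule 2: no change — hebiwuf
  rule 3 (unconditioned shift): hebiwuf → hebivuf
  ⇒ Anvasi hebivuf
Doranish: *hebiwup
  hebiwup → hebiwop   [vowel merger]
  hebiwop (rule 2 does not apply)
  hebiwop → heviwop   [intervocalic lenition]
  heviwop (rule 4 does not apply)
  giving Doranish heviwop.
Only *hebiwup yields all of Himiri heviwop, Anvasi hebivuf, Doranish heviwop.

*hebiwup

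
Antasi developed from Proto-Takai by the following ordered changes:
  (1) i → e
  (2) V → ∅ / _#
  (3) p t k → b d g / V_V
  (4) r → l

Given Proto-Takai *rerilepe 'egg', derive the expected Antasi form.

lelelep

Antasi: *rerilepe
  rerilepe → rerelepe   [vowel merger]
  rerelepe → rerelep   [apocope]
  rerelep (rule 3 does not apply)
  rerelep → lelelep   [unconditioned shift]
  giving Antasi lelelep.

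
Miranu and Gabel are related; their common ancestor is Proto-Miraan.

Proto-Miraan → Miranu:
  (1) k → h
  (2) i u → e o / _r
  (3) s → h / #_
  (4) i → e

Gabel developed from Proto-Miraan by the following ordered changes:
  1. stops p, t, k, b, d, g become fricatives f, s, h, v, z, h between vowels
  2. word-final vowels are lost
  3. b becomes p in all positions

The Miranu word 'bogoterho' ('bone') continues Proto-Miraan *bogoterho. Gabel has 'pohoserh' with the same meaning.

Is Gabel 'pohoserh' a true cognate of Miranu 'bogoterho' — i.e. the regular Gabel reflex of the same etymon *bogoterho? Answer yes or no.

Derive the expected Gabel reflex of *bogoterho:
Gabel: start from *bogoterho.
  rule 1 (intervocalic lenition): bogoterho → bohoserho
  rule 2 (apocope): bohoserho → bohoserh
  rule 3 (unconditioned shift): bohoserh → pohoserh
  ⇒ Gabel pohoserh
Gabel 'pohoserh' matches the regular reflex exactly, so the pair is cognate.

yes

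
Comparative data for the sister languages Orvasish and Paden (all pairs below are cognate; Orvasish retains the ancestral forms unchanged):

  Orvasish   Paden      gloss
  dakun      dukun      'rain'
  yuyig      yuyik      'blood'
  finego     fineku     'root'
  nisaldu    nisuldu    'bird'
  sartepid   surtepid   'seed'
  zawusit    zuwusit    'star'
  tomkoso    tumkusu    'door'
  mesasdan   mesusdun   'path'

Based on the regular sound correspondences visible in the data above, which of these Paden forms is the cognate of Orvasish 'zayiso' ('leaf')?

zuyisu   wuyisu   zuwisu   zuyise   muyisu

zuyisu

dakun ~ dukun, nisaldu ~ nisuldu — Orvasish a corresponds to Paden u after a consonant, before a consonant other than r, m, n, p, b, f, v.
finego ~ fineku, tomkoso ~ tumkusu — Orvasish o corresponds to Paden u word-finally.
Applying these to Orvasish 'zayiso':
  zayiso → zuyiso   (a→u after a consonant, before a consonant other than r, m, n, p, b, f, v)
  zuyiso → zuyisu   (o→u word-finally)
So the Paden cognate is 'zuyisu'.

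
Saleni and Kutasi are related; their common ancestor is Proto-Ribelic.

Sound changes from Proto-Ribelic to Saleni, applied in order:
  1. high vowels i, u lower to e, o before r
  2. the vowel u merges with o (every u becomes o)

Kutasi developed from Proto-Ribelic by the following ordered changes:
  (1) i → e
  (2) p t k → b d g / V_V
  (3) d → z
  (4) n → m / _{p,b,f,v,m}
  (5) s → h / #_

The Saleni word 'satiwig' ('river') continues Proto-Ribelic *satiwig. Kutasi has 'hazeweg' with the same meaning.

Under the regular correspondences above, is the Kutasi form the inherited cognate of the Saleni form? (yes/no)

Derive the expected Kutasi reflex of *satiwig:
Kutasi: *satiwig > sateweg > sadeweg > sazeweg > hazeweg  (by vowel merger, intervocalic voicing, unconditioned shift, debuccalisation)
Kutasi 'hazeweg' matches the regular reflex exactly, so the pair is cognate.

yes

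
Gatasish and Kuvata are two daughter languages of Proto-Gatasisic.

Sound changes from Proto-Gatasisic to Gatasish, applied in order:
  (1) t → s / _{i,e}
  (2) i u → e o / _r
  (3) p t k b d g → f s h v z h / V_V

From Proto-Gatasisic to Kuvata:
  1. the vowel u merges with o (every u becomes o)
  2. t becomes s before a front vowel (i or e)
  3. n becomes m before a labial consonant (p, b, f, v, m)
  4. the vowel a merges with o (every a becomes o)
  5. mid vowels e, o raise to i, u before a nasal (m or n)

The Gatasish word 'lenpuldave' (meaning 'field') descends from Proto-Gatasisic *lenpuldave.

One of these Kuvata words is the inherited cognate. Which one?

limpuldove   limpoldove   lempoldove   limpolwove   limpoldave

Kuvata: start from *lenpuldave.
  rule 1 (vowel merger): lenpuldave → lenpoldave
  rule 2: no change — lenpoldave
  rule 3 (nasal place assimilation): lenpoldave → lempoldave
  rule 4 (vowel merger): lempoldave → lempoldove
  rule 5 (pre-nasal raising): lempoldove → limpoldove
  ⇒ Kuvata limpoldove
Among the options, 'limpoldove' alone shows every Kuvata change applied in order.

limpoldove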